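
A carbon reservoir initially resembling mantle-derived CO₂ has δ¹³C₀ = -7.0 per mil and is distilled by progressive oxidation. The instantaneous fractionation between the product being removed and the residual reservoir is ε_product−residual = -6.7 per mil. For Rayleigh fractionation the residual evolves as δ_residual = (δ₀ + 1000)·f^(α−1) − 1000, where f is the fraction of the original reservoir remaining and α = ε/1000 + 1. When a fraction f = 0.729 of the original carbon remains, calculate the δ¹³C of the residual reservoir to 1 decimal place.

Rayleigh residual: δ_res = (δ₀ + 1000)·f^(α−1) − 1000
α = ε/1000 + 1 = 0.99330, so α − 1 = -0.00670
f^(α−1) = 0.729^(-0.00670) = 1.002120
δ_res = (-7.0 + 1000) × 1.002120 − 1000 = 995.105 − 1000 = -4.89 per mil

-4.9 per mil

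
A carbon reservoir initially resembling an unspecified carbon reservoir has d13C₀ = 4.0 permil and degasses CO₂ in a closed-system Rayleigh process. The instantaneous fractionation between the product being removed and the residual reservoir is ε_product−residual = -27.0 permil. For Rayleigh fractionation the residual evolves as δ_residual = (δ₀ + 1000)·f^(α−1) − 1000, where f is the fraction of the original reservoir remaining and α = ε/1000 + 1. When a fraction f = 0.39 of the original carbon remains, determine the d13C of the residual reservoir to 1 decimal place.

29.9 permil

Rayleigh residual: δ_res = (δ₀ + 1000)·f^(α−1) − 1000
α = ε/1000 + 1 = 0.97300, so α − 1 = -0.02700
f^(α−1) = 0.39^(-0.02700) = 1.025749
δ_res = (4.0 + 1000) × 1.025749 − 1000 = 1029.852 − 1000 = 29.85 permil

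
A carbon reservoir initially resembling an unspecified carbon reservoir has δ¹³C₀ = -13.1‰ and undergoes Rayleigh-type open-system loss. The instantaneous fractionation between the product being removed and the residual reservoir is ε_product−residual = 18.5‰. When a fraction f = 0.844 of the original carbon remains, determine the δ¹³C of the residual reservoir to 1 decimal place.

Rayleigh residual: δ_res = (δ₀ + 1000)·f^(α−1) − 1000
α = ε/1000 + 1 = 1.01850, so α − 1 = 0.01850
f^(α−1) = 0.844^(0.01850) = 0.996867
δ_res = (-13.1 + 1000) × 0.996867 − 1000 = 983.808 − 1000 = -16.19‰

-16.2‰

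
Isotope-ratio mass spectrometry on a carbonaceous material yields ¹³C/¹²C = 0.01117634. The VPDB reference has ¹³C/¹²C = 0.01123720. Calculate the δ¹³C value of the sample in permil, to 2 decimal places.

-5.42 permil

δ¹³C = (R_sample / R_standard − 1) × 1000
R_sample / R_standard = 0.01117634 / 0.01123720 = 0.994584
δ¹³C = (0.994584 − 1) × 1000 = -5.416 permil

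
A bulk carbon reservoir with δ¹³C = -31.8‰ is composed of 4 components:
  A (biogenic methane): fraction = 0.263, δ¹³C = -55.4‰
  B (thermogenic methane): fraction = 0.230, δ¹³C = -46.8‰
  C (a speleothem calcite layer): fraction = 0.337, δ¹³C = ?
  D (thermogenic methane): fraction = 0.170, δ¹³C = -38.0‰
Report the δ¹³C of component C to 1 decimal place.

Isotope mass balance: δ_bulk = Σ fᵢ·δᵢ.
-31.8 = 0.263×(-55.4) + 0.230×(-46.8) + 0.337×δ_C + 0.170×(-38.0)
0.337·δ_C = -31.8 − (-31.794) = -0.006
δ_C = -0.006 / 0.337 = -0.02‰

0.0‰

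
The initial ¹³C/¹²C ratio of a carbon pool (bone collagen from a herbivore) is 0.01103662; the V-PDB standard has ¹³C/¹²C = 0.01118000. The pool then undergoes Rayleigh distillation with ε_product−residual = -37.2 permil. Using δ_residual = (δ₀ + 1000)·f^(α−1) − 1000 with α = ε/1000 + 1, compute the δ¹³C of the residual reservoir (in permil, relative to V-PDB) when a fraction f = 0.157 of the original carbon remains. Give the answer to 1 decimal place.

δ₀ = (0.01103662/0.01118000 − 1)×1000 = (0.987175 − 1)×1000 = -12.825 permil
α − 1 = ε/1000 = -0.0372
f^(α−1) = 0.157^(-0.0372) = 1.071304
δ_res = (-12.825 + 1000) × 1.071304 − 1000 = 1057.564 − 1000 = 57.56 permil

57.6 permil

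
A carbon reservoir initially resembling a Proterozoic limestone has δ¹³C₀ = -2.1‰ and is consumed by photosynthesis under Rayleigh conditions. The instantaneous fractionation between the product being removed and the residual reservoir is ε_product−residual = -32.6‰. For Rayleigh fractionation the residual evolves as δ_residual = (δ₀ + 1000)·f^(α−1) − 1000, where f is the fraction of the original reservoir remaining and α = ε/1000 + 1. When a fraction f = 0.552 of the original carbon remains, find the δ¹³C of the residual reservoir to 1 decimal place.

17.4‰

Rayleigh residual: δ_res = (δ₀ + 1000)·f^(α−1) − 1000
α = ε/1000 + 1 = 0.96740, so α − 1 = -0.03260
f^(α−1) = 0.552^(-0.03260) = 1.019560
δ_res = (-2.1 + 1000) × 1.019560 − 1000 = 1017.419 − 1000 = 17.42‰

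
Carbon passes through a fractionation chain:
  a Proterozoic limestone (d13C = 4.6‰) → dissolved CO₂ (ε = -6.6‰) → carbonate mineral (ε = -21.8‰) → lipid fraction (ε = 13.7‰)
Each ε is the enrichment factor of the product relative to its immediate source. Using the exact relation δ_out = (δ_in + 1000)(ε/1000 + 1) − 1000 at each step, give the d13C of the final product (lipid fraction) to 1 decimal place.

-10.4‰

step 1: δ = (4.60 + 1000)·(-6.6/1000 + 1) − 1000 = -2.03‰
step 2: δ = (-2.03 + 1000)·(-21.8/1000 + 1) − 1000 = -23.79‰
step 3: δ = (-23.79 + 1000)·(13.7/1000 + 1) − 1000 = -10.41‰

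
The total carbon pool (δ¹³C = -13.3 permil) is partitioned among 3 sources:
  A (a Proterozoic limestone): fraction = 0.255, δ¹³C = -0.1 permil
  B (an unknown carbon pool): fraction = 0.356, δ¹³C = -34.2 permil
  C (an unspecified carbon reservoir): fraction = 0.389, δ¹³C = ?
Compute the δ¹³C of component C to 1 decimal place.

Isotope mass balance: δ_bulk = Σ fᵢ·δᵢ.
-13.3 = 0.255×(-0.1) + 0.356×(-34.2) + 0.389×δ_C
0.389·δ_C = -13.3 − (-12.201) = -1.099
δ_C = -1.099 / 0.389 = -2.83 permil

-2.8 permil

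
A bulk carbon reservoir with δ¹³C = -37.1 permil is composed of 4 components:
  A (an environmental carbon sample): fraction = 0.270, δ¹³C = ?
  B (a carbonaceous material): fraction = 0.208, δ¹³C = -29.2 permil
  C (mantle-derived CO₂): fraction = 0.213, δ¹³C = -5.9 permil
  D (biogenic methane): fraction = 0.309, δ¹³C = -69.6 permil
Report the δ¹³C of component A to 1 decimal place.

-30.6 permil

Isotope mass balance: δ_bulk = Σ fᵢ·δᵢ.
-37.1 = 0.270×δ_A + 0.208×(-29.2) + 0.213×(-5.9) + 0.309×(-69.6)
0.270·δ_A = -37.1 − (-28.837) = -8.263
δ_A = -8.263 / 0.270 = -30.60 permil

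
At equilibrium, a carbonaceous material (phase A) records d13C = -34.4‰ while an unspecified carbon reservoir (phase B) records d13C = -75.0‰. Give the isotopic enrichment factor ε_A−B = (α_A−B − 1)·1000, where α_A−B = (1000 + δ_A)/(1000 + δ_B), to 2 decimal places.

α_A−B = (1000 + -34.4) / (1000 + -75.0) = 965.6 / 925.0 = 1.043892
ε_A−B = (1.043892 − 1) × 1000 = 43.892‰
(The approximation ε ≈ δ_A − δ_B would give 40.6‰.)

43.89‰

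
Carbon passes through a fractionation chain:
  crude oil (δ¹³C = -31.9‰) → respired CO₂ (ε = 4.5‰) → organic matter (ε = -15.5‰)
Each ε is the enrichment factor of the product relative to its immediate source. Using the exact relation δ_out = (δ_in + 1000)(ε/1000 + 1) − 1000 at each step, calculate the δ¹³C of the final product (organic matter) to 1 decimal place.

step 1: δ = (-31.90 + 1000)·(4.5/1000 + 1) − 1000 = -27.54‰
step 2: δ = (-27.54 + 1000)·(-15.5/1000 + 1) − 1000 = -42.62‰

-42.6‰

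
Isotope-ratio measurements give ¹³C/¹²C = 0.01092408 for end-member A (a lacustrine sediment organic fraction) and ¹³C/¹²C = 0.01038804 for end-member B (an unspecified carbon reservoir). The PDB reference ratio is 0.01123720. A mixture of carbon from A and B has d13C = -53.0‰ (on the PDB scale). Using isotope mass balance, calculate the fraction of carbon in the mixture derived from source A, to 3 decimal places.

0.473

δ_A = (0.01092408/0.01123720 − 1)×1000 = (0.972135 − 1)×1000 = -27.865‰
δ_B = (0.01038804/0.01123720 − 1)×1000 = (0.924433 − 1)×1000 = -75.567‰
f_A = (δ_mix − δ_B)/(δ_A − δ_B) = (-53.0 − (-75.567))/(-27.865 − (-75.567))
f_A = 22.567 / 47.702 = 0.4731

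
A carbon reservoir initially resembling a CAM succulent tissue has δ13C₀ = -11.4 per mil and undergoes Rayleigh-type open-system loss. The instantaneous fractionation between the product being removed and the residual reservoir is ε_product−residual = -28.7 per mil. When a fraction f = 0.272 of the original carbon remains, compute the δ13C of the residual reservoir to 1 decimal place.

26.2 per mil

Rayleigh residual: δ_res = (δ₀ + 1000)·f^(α−1) − 1000
α = ε/1000 + 1 = 0.97130, so α − 1 = -0.02870
f^(α−1) = 0.272^(-0.02870) = 1.038073
δ_res = (-11.4 + 1000) × 1.038073 − 1000 = 1026.239 − 1000 = 26.24 per mil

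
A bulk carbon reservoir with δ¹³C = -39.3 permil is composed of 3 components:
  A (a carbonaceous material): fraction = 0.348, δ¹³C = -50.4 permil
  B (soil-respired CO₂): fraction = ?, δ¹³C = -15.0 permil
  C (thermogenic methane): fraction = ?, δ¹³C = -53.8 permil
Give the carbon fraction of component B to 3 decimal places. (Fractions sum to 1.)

Let f_B and f_C be the unknown fractions; fractions sum to 1 so f_B + f_C = 0.652.
Mass balance: Σ fᵢ·δᵢ = δ_bulk ⇒ f_B·(-15.0) + f_C·(-53.8) = -39.3 − (-17.539) = -21.761
Substitute f_C = 0.652 − f_B:
f_B·(-15.0 − -53.8) = -21.761 − 0.652×(-53.8) = 13.317
f_B = 13.317 / 38.8 = 0.3432

0.343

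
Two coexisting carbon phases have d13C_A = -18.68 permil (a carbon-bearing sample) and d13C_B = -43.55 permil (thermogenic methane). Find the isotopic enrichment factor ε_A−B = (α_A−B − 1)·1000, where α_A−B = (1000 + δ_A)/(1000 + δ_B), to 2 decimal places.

26.00 permil

α_A−B = (1000 + -18.68) / (1000 + -43.55) = 981.32 / 956.45 = 1.026002
ε_A−B = (1.026002 − 1) × 1000 = 26.002 permil
(The approximation ε ≈ δ_A − δ_B would give 24.87 permil.)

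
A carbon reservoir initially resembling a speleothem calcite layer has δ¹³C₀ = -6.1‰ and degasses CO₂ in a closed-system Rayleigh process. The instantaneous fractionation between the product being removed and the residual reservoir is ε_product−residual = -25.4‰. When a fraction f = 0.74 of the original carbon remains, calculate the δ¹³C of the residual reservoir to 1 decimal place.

1.5‰

Rayleigh residual: δ_res = (δ₀ + 1000)·f^(α−1) − 1000
α = ε/1000 + 1 = 0.97460, so α − 1 = -0.02540
f^(α−1) = 0.74^(-0.02540) = 1.007677
δ_res = (-6.1 + 1000) × 1.007677 − 1000 = 1001.531 − 1000 = 1.53‰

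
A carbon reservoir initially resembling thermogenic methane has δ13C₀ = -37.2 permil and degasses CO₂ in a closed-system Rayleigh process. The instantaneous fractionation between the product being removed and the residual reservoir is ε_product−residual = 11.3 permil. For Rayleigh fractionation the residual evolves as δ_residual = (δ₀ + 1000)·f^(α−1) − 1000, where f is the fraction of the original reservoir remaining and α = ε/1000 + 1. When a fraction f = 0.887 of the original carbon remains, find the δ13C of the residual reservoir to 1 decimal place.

Rayleigh residual: δ_res = (δ₀ + 1000)·f^(α−1) − 1000
α = ε/1000 + 1 = 1.01130, so α − 1 = 0.01130
f^(α−1) = 0.887^(0.01130) = 0.998646
δ_res = (-37.2 + 1000) × 0.998646 − 1000 = 961.496 − 1000 = -38.50 permil

-38.5 permil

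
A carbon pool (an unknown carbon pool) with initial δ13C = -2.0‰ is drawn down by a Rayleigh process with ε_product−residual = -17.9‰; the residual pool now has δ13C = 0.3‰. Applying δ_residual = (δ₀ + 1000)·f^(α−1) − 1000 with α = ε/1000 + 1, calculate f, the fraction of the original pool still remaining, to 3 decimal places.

α − 1 = ε/1000 = -0.0179
(δ_res + 1000)/(δ₀ + 1000) = (0.3 + 1000)/(-2.0 + 1000) = 1000.3/998.0 = 1.002305
f = 1.002305^(1/-0.0179) = exp(ln(1.002305)/-0.0179) = exp(0.00230/-0.0179)
f = exp(-0.1286) = 0.8793

0.879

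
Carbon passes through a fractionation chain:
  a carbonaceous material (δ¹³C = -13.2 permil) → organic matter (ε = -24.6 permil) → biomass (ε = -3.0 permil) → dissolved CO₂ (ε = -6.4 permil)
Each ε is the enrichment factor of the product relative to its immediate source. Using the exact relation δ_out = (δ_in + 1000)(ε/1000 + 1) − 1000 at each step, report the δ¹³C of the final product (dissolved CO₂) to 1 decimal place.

step 1: δ = (-13.20 + 1000)·(-24.6/1000 + 1) − 1000 = -37.48 permil
step 2: δ = (-37.48 + 1000)·(-3.0/1000 + 1) − 1000 = -40.36 permil
step 3: δ = (-40.36 + 1000)·(-6.4/1000 + 1) − 1000 = -46.50 permil

-46.5 permil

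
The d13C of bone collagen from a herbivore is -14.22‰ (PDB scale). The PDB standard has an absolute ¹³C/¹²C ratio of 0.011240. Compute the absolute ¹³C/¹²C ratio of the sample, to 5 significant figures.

R_sample = R_standard × (d13C/1000 + 1)
R_sample = 0.011240 × (-14.22/1000 + 1) = 0.011240 × 0.985780
R_sample = 0.0110802

0.011080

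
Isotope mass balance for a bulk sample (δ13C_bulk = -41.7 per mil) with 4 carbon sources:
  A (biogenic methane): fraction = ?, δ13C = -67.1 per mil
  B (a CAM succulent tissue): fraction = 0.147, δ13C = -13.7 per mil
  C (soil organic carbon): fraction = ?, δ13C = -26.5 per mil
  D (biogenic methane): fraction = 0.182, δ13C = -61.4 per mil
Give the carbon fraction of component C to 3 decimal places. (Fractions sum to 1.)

0.407

Let f_C and f_A be the unknown fractions; fractions sum to 1 so f_C + f_A = 0.671.
Mass balance: Σ fᵢ·δᵢ = δ_bulk ⇒ f_C·(-26.5) + f_A·(-67.1) = -41.7 − (-13.189) = -28.511
Substitute f_A = 0.671 − f_C:
f_C·(-26.5 − -67.1) = -28.511 − 0.671×(-67.1) = 16.513
f_C = 16.513 / 40.6 = 0.4067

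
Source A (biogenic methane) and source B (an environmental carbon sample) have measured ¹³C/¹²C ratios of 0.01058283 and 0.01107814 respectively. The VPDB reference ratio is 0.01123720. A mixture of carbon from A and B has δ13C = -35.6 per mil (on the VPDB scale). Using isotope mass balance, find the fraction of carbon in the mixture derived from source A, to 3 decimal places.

δ_A = (0.01058283/0.01123720 − 1)×1000 = (0.941768 − 1)×1000 = -58.232 per mil
δ_B = (0.01107814/0.01123720 − 1)×1000 = (0.985845 − 1)×1000 = -14.155 per mil
f_A = (δ_mix − δ_B)/(δ_A − δ_B) = (-35.6 − (-14.155))/(-58.232 − (-14.155))
f_A = -21.445 / -44.078 = 0.4865

0.487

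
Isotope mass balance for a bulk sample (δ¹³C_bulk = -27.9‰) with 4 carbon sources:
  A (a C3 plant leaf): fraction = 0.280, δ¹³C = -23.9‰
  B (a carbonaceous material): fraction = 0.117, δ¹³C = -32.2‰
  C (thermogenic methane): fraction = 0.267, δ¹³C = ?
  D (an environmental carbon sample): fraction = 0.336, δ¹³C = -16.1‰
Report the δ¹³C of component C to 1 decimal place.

Isotope mass balance: δ_bulk = Σ fᵢ·δᵢ.
-27.9 = 0.280×(-23.9) + 0.117×(-32.2) + 0.267×δ_C + 0.336×(-16.1)
0.267·δ_C = -27.9 − (-15.869) = -12.031
δ_C = -12.031 / 0.267 = -45.06‰

-45.1‰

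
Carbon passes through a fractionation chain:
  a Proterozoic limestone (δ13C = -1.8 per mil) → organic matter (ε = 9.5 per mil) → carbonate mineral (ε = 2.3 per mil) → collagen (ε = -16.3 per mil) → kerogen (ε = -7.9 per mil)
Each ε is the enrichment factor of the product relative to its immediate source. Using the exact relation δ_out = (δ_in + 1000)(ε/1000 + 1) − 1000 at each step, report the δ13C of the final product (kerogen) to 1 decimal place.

-14.3 per mil

step 1: δ = (-1.80 + 1000)·(9.5/1000 + 1) − 1000 = 7.68 per mil
step 2: δ = (7.68 + 1000)·(2.3/1000 + 1) − 1000 = 10.00 per mil
step 3: δ = (10.00 + 1000)·(-16.3/1000 + 1) − 1000 = -6.46 per mil
step 4: δ = (-6.46 + 1000)·(-7.9/1000 + 1) − 1000 = -14.31 per mil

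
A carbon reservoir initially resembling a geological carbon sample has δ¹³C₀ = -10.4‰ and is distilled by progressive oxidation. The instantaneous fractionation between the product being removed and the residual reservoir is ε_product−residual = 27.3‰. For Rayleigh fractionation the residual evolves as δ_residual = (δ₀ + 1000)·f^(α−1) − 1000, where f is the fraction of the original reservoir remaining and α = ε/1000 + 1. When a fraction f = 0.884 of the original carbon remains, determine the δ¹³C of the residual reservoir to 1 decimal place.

Rayleigh residual: δ_res = (δ₀ + 1000)·f^(α−1) − 1000
α = ε/1000 + 1 = 1.02730, so α − 1 = 0.02730
f^(α−1) = 0.884^(0.02730) = 0.996640
δ_res = (-10.4 + 1000) × 0.996640 − 1000 = 986.275 − 1000 = -13.73‰

-13.7‰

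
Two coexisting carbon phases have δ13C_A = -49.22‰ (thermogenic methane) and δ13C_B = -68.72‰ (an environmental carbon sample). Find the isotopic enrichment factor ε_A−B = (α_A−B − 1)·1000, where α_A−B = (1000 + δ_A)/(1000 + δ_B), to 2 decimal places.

20.94‰

α_A−B = (1000 + -49.22) / (1000 + -68.72) = 950.78 / 931.28 = 1.020939
ε_A−B = (1.020939 − 1) × 1000 = 20.939‰
(The approximation ε ≈ δ_A − δ_B would give 19.50‰.)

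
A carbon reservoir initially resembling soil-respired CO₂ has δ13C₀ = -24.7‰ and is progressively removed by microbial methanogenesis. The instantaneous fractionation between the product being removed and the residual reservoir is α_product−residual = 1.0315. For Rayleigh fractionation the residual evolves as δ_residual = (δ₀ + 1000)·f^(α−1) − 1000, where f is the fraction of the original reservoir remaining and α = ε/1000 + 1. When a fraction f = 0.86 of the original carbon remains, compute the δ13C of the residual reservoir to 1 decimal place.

-29.3‰

Rayleigh residual: δ_res = (δ₀ + 1000)·f^(α−1) − 1000
α − 1 = 0.03150
f^(α−1) = 0.86^(0.03150) = 0.995260
δ_res = (-24.7 + 1000) × 0.995260 − 1000 = 970.677 − 1000 = -29.32‰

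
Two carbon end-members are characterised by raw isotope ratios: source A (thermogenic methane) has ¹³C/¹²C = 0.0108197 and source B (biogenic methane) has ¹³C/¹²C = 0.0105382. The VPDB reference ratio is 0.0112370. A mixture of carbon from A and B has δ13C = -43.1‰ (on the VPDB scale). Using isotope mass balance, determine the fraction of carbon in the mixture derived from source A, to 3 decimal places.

0.762

δ_A = (0.0108197/0.0112370 − 1)×1000 = (0.962864 − 1)×1000 = -37.136‰
δ_B = (0.0105382/0.0112370 − 1)×1000 = (0.937813 − 1)×1000 = -62.187‰
f_A = (δ_mix − δ_B)/(δ_A − δ_B) = (-43.1 − (-62.187))/(-37.136 − (-62.187))
f_A = 19.087 / 25.051 = 0.7619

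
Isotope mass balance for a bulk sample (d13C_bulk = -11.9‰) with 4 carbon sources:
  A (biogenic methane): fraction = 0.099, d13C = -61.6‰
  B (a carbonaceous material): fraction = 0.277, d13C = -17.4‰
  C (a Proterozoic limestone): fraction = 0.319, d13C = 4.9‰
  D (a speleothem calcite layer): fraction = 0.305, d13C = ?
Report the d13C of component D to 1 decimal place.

Isotope mass balance: δ_bulk = Σ fᵢ·δᵢ.
-11.9 = 0.099×(-61.6) + 0.277×(-17.4) + 0.319×(4.9) + 0.305×δ_D
0.305·δ_D = -11.9 − (-9.355) = -2.545
δ_D = -2.545 / 0.305 = -8.34‰

-8.3‰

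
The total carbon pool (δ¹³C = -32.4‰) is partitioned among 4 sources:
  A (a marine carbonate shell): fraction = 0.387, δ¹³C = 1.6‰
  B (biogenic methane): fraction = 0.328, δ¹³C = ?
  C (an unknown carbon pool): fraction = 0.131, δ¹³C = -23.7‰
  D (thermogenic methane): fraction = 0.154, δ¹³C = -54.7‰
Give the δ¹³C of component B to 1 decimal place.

Isotope mass balance: δ_bulk = Σ fᵢ·δᵢ.
-32.4 = 0.387×(1.6) + 0.328×δ_B + 0.131×(-23.7) + 0.154×(-54.7)
0.328·δ_B = -32.4 − (-10.909) = -21.491
δ_B = -21.491 / 0.328 = -65.52‰

-65.5‰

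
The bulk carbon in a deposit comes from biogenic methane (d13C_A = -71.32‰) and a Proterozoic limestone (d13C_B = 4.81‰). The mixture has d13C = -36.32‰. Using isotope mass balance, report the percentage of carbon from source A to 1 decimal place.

54.0%

δ_mix = f_A·δ_A + (1 − f_A)·δ_B  ⇒  f_A = (δ_mix − δ_B)/(δ_A − δ_B)
f_A = (-36.32 − (4.81)) / (-71.32 − (4.81))
f_A = -41.13 / -76.13 = 0.5403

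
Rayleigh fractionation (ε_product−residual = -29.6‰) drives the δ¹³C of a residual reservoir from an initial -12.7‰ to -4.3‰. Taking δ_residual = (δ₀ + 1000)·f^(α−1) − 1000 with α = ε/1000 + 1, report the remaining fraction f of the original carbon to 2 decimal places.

0.75

α − 1 = ε/1000 = -0.0296
(δ_res + 1000)/(δ₀ + 1000) = (-4.3 + 1000)/(-12.7 + 1000) = 995.7/987.3 = 1.008508
f = 1.008508^(1/-0.0296) = exp(ln(1.008508)/-0.0296) = exp(0.00847/-0.0296)
f = exp(-0.2862) = 0.7511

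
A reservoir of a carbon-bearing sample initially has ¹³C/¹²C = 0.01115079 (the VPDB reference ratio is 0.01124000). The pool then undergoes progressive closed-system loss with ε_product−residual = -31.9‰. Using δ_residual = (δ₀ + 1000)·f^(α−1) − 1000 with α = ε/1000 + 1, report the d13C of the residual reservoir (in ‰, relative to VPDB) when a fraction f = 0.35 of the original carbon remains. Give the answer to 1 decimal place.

δ₀ = (0.01115079/0.01124000 − 1)×1000 = (0.992063 − 1)×1000 = -7.937‰
α − 1 = ε/1000 = -0.0319
f^(α−1) = 0.35^(-0.0319) = 1.034056
δ_res = (-7.937 + 1000) × 1.034056 − 1000 = 1025.849 − 1000 = 25.85‰

25.8‰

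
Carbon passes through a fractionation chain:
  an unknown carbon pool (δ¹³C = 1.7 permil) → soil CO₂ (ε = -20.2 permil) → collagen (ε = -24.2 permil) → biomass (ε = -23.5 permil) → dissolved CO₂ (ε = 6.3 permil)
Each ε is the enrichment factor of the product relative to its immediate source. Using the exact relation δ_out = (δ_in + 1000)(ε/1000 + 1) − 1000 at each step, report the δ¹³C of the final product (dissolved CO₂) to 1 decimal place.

-58.9 permil

step 1: δ = (1.70 + 1000)·(-20.2/1000 + 1) − 1000 = -18.53 permil
step 2: δ = (-18.53 + 1000)·(-24.2/1000 + 1) − 1000 = -42.29 permil
step 3: δ = (-42.29 + 1000)·(-23.5/1000 + 1) − 1000 = -64.79 permil
step 4: δ = (-64.79 + 1000)·(6.3/1000 + 1) − 1000 = -58.90 permil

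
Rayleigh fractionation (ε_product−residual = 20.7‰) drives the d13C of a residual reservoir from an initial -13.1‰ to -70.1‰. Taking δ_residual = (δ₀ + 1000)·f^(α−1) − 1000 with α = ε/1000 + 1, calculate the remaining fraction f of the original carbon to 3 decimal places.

0.056

α − 1 = ε/1000 = 0.0207
(δ_res + 1000)/(δ₀ + 1000) = (-70.1 + 1000)/(-13.1 + 1000) = 929.9/986.9 = 0.942243
f = 0.942243^(1/0.0207) = exp(ln(0.942243)/0.0207) = exp(-0.05949/0.0207)
f = exp(-2.8740) = 0.0565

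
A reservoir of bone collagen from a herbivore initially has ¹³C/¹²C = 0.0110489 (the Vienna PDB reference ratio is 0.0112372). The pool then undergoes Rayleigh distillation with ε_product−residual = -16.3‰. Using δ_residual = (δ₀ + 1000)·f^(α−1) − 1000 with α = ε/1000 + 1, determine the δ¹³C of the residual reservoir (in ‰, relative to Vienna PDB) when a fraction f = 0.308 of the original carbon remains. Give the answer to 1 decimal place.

δ₀ = (0.0110489/0.0112372 − 1)×1000 = (0.983243 − 1)×1000 = -16.757‰
α − 1 = ε/1000 = -0.0163
f^(α−1) = 0.308^(-0.0163) = 1.019381
δ_res = (-16.757 + 1000) × 1.019381 − 1000 = 1002.300 − 1000 = 2.30‰

2.3‰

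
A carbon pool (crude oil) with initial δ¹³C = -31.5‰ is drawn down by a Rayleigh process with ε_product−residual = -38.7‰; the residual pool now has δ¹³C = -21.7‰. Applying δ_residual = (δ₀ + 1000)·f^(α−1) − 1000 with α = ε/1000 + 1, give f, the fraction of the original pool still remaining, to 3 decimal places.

α − 1 = ε/1000 = -0.0387
(δ_res + 1000)/(δ₀ + 1000) = (-21.7 + 1000)/(-31.5 + 1000) = 978.3/968.5 = 1.010119
f = 1.010119^(1/-0.0387) = exp(ln(1.010119)/-0.0387) = exp(0.01007/-0.0387)
f = exp(-0.2602) = 0.7709

0.771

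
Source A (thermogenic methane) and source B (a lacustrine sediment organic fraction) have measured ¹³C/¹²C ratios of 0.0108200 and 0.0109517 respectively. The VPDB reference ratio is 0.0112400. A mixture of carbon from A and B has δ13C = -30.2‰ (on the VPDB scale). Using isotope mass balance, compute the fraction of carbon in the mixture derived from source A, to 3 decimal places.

δ_A = (0.0108200/0.0112400 − 1)×1000 = (0.962633 − 1)×1000 = -37.367‰
δ_B = (0.0109517/0.0112400 − 1)×1000 = (0.974351 − 1)×1000 = -25.649‰
f_A = (δ_mix − δ_B)/(δ_A − δ_B) = (-30.2 − (-25.649))/(-37.367 − (-25.649))
f_A = -4.551 / -11.717 = 0.3884

0.388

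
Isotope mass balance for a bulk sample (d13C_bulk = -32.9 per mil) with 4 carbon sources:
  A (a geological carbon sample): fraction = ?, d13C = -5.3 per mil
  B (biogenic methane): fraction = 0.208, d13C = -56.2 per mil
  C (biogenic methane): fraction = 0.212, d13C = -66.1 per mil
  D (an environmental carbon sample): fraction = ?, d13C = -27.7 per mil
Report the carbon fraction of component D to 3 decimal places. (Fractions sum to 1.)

Let f_D and f_A be the unknown fractions; fractions sum to 1 so f_D + f_A = 0.580.
Mass balance: Σ fᵢ·δᵢ = δ_bulk ⇒ f_D·(-27.7) + f_A·(-5.3) = -32.9 − (-25.703) = -7.197
Substitute f_A = 0.580 − f_D:
f_D·(-27.7 − -5.3) = -7.197 − 0.580×(-5.3) = -4.123
f_D = -4.123 / -22.4 = 0.1841

0.184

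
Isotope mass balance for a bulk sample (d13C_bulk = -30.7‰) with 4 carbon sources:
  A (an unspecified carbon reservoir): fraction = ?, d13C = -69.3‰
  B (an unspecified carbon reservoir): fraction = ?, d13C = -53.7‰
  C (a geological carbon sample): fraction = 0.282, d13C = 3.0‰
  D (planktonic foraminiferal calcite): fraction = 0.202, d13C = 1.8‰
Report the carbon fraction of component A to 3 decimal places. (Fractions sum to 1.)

0.269

Let f_A and f_B be the unknown fractions; fractions sum to 1 so f_A + f_B = 0.516.
Mass balance: Σ fᵢ·δᵢ = δ_bulk ⇒ f_A·(-69.3) + f_B·(-53.7) = -30.7 − (1.210) = -31.910
Substitute f_B = 0.516 − f_A:
f_A·(-69.3 − -53.7) = -31.910 − 0.516×(-53.7) = -4.200
f_A = -4.200 / -15.6 = 0.2693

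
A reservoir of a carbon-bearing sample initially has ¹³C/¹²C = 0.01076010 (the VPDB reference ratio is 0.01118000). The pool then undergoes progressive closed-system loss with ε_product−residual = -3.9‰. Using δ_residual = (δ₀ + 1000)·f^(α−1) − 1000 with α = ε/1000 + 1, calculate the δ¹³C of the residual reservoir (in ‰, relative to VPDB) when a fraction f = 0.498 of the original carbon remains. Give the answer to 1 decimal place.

-34.9‰

δ₀ = (0.01076010/0.01118000 − 1)×1000 = (0.962442 − 1)×1000 = -37.558‰
α − 1 = ε/1000 = -0.0039
f^(α−1) = 0.498^(-0.0039) = 1.002723
δ_res = (-37.558 + 1000) × 1.002723 − 1000 = 965.062 − 1000 = -34.94‰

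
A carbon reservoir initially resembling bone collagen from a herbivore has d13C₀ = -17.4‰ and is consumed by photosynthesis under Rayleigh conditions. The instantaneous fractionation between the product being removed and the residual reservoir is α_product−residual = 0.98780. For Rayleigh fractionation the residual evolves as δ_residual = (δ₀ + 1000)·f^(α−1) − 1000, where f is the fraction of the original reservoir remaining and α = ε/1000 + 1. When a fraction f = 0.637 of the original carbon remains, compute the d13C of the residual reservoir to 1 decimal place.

-12.0‰

Rayleigh residual: δ_res = (δ₀ + 1000)·f^(α−1) − 1000
α − 1 = -0.01220
f^(α−1) = 0.637^(-0.01220) = 1.005517
δ_res = (-17.4 + 1000) × 1.005517 − 1000 = 988.021 − 1000 = -11.98‰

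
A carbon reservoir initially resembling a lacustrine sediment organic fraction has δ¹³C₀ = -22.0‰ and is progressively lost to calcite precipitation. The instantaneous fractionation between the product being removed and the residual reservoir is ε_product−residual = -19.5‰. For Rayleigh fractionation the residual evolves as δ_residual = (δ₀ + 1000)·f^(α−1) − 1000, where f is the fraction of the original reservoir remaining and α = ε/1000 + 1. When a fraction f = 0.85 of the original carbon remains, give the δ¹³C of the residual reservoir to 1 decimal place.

-18.9‰

Rayleigh residual: δ_res = (δ₀ + 1000)·f^(α−1) − 1000
α = ε/1000 + 1 = 0.98050, so α − 1 = -0.01950
f^(α−1) = 0.85^(-0.01950) = 1.003174
δ_res = (-22.0 + 1000) × 1.003174 − 1000 = 981.104 − 1000 = -18.90‰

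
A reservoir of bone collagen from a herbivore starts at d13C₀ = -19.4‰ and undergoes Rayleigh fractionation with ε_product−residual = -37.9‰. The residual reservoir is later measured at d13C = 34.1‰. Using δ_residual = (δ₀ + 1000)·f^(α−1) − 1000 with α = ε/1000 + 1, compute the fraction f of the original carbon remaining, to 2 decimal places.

α − 1 = ε/1000 = -0.0379
(δ_res + 1000)/(δ₀ + 1000) = (34.1 + 1000)/(-19.4 + 1000) = 1034.1/980.6 = 1.054558
f = 1.054558^(1/-0.0379) = exp(ln(1.054558)/-0.0379) = exp(0.05312/-0.0379)
f = exp(-1.4016) = 0.2462

0.25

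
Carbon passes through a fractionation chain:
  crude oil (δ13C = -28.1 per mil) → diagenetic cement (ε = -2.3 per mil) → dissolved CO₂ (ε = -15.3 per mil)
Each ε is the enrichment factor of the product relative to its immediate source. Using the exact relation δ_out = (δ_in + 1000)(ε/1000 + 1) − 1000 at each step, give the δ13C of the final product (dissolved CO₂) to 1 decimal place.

step 1: δ = (-28.10 + 1000)·(-2.3/1000 + 1) − 1000 = -30.34 per mil
step 2: δ = (-30.34 + 1000)·(-15.3/1000 + 1) − 1000 = -45.17 per mil

-45.2 per mil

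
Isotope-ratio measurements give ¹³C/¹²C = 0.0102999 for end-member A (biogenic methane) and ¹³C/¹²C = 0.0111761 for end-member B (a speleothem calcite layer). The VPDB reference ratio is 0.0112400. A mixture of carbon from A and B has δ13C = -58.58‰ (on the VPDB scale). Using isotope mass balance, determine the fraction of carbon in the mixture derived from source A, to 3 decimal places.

δ_A = (0.0102999/0.0112400 − 1)×1000 = (0.916361 − 1)×1000 = -83.639‰
δ_B = (0.0111761/0.0112400 − 1)×1000 = (0.994315 − 1)×1000 = -5.685‰
f_A = (δ_mix − δ_B)/(δ_A − δ_B) = (-58.58 − (-5.685))/(-83.639 − (-5.685))
f_A = -52.895 / -77.954 = 0.6785

0.679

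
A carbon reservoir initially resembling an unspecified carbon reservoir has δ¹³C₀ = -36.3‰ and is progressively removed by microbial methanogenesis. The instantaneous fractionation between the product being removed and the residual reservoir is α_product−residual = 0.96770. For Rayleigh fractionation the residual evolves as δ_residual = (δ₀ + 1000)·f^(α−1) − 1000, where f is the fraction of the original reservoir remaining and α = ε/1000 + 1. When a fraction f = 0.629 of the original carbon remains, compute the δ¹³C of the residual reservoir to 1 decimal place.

Rayleigh residual: δ_res = (δ₀ + 1000)·f^(α−1) − 1000
α − 1 = -0.03230
f^(α−1) = 0.629^(-0.03230) = 1.015088
δ_res = (-36.3 + 1000) × 1.015088 − 1000 = 978.240 − 1000 = -21.76‰

-21.8‰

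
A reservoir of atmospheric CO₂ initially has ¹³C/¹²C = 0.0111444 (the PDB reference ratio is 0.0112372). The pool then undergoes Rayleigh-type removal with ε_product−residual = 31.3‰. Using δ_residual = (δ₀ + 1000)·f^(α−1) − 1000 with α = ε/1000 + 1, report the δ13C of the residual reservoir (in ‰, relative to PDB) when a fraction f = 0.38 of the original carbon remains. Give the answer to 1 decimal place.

δ₀ = (0.0111444/0.0112372 − 1)×1000 = (0.991742 − 1)×1000 = -8.258‰
α − 1 = ε/1000 = 0.0313
f^(α−1) = 0.38^(0.0313) = 0.970169
δ_res = (-8.258 + 1000) × 0.970169 − 1000 = 962.157 − 1000 = -37.84‰

-37.8‰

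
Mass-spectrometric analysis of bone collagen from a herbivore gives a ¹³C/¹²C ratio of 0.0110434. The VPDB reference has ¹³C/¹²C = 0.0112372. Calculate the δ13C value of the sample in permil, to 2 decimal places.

δ13C = (R_sample / R_standard − 1) × 1000
R_sample / R_standard = 0.0110434 / 0.0112372 = 0.982754
δ13C = (0.982754 − 1) × 1000 = -17.246 permil

-17.25 permil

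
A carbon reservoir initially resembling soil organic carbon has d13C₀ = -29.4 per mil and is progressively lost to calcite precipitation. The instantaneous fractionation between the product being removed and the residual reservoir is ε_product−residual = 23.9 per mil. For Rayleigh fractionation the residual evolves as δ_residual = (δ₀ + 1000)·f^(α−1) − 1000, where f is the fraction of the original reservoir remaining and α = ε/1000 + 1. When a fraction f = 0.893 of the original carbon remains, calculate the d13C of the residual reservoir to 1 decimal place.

-32.0 per mil

Rayleigh residual: δ_res = (δ₀ + 1000)·f^(α−1) − 1000
α = ε/1000 + 1 = 1.02390, so α − 1 = 0.02390
f^(α−1) = 0.893^(0.02390) = 0.997299
δ_res = (-29.4 + 1000) × 0.997299 − 1000 = 967.978 − 1000 = -32.02 per mil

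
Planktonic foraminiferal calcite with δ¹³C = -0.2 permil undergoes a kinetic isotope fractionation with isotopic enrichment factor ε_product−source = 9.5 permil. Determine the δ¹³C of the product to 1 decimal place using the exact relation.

To first order, δ_product ≈ δ_source + ε = 9.3 permil.
Exactly, δ_product = (δ_source + 1000)·(ε/1000 + 1) − 1000.
δ_product = (-0.2 + 1000) × (9.5/1000 + 1) − 1000
δ_product = 9.30 permil

9.3 permil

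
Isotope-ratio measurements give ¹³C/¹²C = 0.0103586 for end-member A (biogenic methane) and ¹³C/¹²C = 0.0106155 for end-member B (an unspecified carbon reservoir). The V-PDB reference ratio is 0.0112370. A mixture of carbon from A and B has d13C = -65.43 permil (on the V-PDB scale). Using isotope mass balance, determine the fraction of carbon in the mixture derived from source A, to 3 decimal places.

δ_A = (0.0103586/0.0112370 − 1)×1000 = (0.921830 − 1)×1000 = -78.170 permil
δ_B = (0.0106155/0.0112370 − 1)×1000 = (0.944692 − 1)×1000 = -55.308 permil
f_A = (δ_mix − δ_B)/(δ_A − δ_B) = (-65.43 − (-55.308))/(-78.170 − (-55.308))
f_A = -10.122 / -22.862 = 0.4427

0.443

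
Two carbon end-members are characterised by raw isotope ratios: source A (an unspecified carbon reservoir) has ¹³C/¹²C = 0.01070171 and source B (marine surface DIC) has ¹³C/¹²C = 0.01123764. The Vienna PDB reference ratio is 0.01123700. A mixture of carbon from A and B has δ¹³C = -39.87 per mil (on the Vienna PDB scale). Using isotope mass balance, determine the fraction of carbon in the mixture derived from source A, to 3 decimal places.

0.837

δ_A = (0.01070171/0.01123700 − 1)×1000 = (0.952364 − 1)×1000 = -47.636 per mil
δ_B = (0.01123764/0.01123700 − 1)×1000 = (1.000057 − 1)×1000 = 0.057 per mil
f_A = (δ_mix − δ_B)/(δ_A − δ_B) = (-39.87 − (0.057))/(-47.636 − (0.057))
f_A = -39.927 / -47.693 = 0.8372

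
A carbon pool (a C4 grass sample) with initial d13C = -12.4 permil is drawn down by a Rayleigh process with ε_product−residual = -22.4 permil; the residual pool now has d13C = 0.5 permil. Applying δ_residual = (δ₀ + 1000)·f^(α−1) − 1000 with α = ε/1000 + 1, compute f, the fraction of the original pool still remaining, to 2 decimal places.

α − 1 = ε/1000 = -0.0224
(δ_res + 1000)/(δ₀ + 1000) = (0.5 + 1000)/(-12.4 + 1000) = 1000.5/987.6 = 1.013062
f = 1.013062^(1/-0.0224) = exp(ln(1.013062)/-0.0224) = exp(0.01298/-0.0224)
f = exp(-0.5793) = 0.5603

0.56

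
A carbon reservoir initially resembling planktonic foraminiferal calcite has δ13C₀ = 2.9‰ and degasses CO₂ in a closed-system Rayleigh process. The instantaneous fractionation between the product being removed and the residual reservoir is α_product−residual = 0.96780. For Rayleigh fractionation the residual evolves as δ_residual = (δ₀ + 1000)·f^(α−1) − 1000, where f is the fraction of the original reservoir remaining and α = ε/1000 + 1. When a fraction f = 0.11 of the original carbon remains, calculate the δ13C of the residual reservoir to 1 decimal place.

Rayleigh residual: δ_res = (δ₀ + 1000)·f^(α−1) − 1000
α − 1 = -0.03220
f^(α−1) = 0.11^(-0.03220) = 1.073661
δ_res = (2.9 + 1000) × 1.073661 − 1000 = 1076.775 − 1000 = 76.77‰

76.8‰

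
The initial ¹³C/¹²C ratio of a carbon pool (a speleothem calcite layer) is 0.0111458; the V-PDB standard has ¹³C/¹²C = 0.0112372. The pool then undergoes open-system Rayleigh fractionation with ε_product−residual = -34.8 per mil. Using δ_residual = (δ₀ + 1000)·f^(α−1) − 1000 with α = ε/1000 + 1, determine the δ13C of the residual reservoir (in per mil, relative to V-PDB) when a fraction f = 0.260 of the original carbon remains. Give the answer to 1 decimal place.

39.5 per mil

δ₀ = (0.0111458/0.0112372 − 1)×1000 = (0.991866 − 1)×1000 = -8.134 per mil
α − 1 = ε/1000 = -0.0348
f^(α−1) = 0.260^(-0.0348) = 1.047994
δ_res = (-8.134 + 1000) × 1.047994 − 1000 = 1039.470 − 1000 = 39.47 per mil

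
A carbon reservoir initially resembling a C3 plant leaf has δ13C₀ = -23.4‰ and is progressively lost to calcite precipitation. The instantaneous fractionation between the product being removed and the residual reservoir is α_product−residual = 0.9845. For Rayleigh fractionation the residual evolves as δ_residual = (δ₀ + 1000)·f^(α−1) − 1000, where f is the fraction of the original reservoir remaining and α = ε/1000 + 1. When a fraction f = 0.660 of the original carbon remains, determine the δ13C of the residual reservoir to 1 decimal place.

Rayleigh residual: δ_res = (δ₀ + 1000)·f^(α−1) − 1000
α − 1 = -0.01550
f^(α−1) = 0.660^(-0.01550) = 1.006461
δ_res = (-23.4 + 1000) × 1.006461 − 1000 = 982.910 − 1000 = -17.09‰

-17.1‰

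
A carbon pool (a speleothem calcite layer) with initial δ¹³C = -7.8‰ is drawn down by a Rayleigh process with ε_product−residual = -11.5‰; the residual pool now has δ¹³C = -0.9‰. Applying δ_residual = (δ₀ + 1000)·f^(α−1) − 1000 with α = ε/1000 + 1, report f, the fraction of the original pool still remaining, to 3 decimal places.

α − 1 = ε/1000 = -0.0115
(δ_res + 1000)/(δ₀ + 1000) = (-0.9 + 1000)/(-7.8 + 1000) = 999.1/992.2 = 1.006954
f = 1.006954^(1/-0.0115) = exp(ln(1.006954)/-0.0115) = exp(0.00693/-0.0115)
f = exp(-0.6026) = 0.5474

0.547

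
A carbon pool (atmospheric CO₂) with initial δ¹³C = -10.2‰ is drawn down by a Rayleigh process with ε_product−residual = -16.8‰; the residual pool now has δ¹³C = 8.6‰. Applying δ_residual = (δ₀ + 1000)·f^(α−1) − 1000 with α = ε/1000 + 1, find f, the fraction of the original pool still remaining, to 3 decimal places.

0.326

α − 1 = ε/1000 = -0.0168
(δ_res + 1000)/(δ₀ + 1000) = (8.6 + 1000)/(-10.2 + 1000) = 1008.6/989.8 = 1.018994
f = 1.018994^(1/-0.0168) = exp(ln(1.018994)/-0.0168) = exp(0.01882/-0.0168)
f = exp(-1.1200) = 0.3263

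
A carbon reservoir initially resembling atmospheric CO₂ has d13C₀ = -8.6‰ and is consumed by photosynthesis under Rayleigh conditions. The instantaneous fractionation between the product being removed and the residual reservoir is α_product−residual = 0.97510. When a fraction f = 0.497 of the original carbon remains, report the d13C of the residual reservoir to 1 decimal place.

8.8‰

Rayleigh residual: δ_res = (δ₀ + 1000)·f^(α−1) − 1000
α − 1 = -0.02490
f^(α−1) = 0.497^(-0.02490) = 1.017562
δ_res = (-8.6 + 1000) × 1.017562 − 1000 = 1008.811 − 1000 = 8.81‰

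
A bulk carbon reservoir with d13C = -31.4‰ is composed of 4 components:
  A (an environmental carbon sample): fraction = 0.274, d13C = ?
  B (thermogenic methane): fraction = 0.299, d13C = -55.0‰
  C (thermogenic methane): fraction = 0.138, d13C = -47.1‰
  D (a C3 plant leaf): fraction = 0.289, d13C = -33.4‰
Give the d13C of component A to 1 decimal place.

4.4‰

Isotope mass balance: δ_bulk = Σ fᵢ·δᵢ.
-31.4 = 0.274×δ_A + 0.299×(-55.0) + 0.138×(-47.1) + 0.289×(-33.4)
0.274·δ_A = -31.4 − (-32.597) = 1.197
δ_A = 1.197 / 0.274 = 4.37‰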